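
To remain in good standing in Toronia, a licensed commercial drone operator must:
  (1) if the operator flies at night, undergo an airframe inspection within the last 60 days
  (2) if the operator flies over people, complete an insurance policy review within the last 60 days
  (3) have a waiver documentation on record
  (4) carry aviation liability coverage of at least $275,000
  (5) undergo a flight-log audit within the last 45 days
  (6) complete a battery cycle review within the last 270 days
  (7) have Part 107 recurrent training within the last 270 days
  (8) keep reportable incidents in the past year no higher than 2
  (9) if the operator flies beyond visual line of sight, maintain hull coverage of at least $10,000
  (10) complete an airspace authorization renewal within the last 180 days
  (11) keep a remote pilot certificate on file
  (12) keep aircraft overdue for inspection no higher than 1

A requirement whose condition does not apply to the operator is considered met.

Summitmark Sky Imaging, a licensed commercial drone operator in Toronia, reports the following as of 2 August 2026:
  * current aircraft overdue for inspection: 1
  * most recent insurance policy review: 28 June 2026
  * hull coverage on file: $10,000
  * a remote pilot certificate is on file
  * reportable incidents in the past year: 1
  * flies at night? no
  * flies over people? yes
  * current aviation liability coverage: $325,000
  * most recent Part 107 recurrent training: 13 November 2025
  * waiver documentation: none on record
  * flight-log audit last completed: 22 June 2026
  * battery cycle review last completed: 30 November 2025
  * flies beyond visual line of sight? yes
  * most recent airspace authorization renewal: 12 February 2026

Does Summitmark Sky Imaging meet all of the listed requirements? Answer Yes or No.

No

1. condition 'flies at night' does not hold → requirement n/a → met
2. condition 'flies over people' holds; insurance policy review 35 days ago vs limit 60 → met
3. waiver documentation absent → not met
4. aviation liability coverage $325,000 ≥ $275,000 → met
5. flight-log audit 41 days ago vs limit 45 → met
6. battery cycle review 245 days ago vs limit 270 → met
7. Part 107 recurrent training 262 days ago vs limit 270 → met
8. reportable incidents in the past year 1 ≤ 2 → met
9. condition 'flies beyond visual line of sight' holds; hull coverage $10,000 ≥ $10,000 → met
10. airspace authorization renewal 171 days ago vs limit 180 → met
11. remote pilot certificate present → met
12. aircraft overdue for inspection 1 ≤ 1 → met
Not met: 3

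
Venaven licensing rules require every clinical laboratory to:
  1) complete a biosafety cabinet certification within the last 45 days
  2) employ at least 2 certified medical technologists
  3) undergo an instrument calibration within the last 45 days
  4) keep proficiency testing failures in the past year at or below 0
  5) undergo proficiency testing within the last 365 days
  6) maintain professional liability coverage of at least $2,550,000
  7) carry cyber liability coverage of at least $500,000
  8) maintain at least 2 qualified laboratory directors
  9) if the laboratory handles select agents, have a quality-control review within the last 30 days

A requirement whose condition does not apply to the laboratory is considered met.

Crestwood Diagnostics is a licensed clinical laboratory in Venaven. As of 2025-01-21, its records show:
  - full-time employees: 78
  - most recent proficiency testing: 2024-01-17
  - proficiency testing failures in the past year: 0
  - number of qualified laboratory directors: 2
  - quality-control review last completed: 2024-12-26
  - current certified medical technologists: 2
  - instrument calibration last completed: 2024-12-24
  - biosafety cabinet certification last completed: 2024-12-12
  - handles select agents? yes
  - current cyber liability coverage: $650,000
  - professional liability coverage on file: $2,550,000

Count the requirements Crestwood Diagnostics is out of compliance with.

1

1. biosafety cabinet certification 40 days ago vs limit 45 → met
2. certified medical technologists 2 ≥ 2 → met
3. instrument calibration 28 days ago vs limit 45 → met
4. proficiency testing failures in the past year 0 ≤ 0 → met
5. proficiency testing 370 days ago vs limit 365 → not met
6. professional liability coverage $2,550,000 ≥ $2,550,000 → met
7. cyber liability coverage $650,000 ≥ $500,000 → met
8. qualified laboratory directors 2 ≥ 2 → met
9. condition 'handles select agents' holds; quality-control review 26 days ago vs limit 30 → met
Not met: 1 of 9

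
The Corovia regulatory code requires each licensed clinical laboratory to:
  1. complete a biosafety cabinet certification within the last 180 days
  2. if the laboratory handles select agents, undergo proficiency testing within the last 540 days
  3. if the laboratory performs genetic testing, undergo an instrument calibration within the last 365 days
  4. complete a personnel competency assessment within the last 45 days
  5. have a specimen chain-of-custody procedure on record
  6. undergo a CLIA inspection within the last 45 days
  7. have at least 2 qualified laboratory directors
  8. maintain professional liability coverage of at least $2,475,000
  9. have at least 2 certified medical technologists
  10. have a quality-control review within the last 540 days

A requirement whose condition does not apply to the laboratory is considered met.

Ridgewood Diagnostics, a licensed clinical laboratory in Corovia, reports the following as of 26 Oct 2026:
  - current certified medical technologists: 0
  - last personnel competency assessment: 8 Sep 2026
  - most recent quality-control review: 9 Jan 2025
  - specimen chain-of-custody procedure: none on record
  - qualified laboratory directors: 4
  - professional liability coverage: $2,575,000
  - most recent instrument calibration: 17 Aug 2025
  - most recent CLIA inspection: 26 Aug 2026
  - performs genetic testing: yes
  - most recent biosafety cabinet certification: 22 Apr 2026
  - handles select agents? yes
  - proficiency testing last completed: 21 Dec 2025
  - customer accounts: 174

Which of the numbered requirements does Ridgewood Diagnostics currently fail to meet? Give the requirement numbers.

1, 3, 4, 5, 6, 9, 10

1. biosafety cabinet certification 187 days ago vs limit 180 → not met
2. condition 'handles select agents' holds; proficiency testing 309 days ago vs limit 540 → met
3. condition 'performs genetic testing' holds; instrument calibration 435 days ago vs limit 365 → not met
4. personnel competency assessment 48 days ago vs limit 45 → not met
5. specimen chain-of-custody procedure absent → not met
6. CLIA inspection 61 days ago vs limit 45 → not met
7. qualified laboratory directors 4 ≥ 2 → met
8. professional liability coverage $2,575,000 ≥ $2,475,000 → met
9. certified medical technologists 0 < 2 → not met
10. quality-control review 655 days ago vs limit 540 → not met
Not met: 1, 3, 4, 5, 6, 9, 10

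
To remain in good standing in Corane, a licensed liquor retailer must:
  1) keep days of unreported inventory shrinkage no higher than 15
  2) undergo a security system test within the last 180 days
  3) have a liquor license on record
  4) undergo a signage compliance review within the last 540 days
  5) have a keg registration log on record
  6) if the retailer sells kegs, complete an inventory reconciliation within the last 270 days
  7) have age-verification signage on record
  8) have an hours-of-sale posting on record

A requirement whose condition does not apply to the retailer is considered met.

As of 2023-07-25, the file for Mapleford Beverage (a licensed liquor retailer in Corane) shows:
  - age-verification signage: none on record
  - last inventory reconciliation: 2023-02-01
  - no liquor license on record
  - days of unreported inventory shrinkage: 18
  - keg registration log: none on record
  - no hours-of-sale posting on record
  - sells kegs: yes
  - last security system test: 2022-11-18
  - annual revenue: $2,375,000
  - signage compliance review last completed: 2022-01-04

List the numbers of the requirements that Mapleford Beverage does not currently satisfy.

1. days of unreported inventory shrinkage 18 > 15 → not met
2. security system test 249 days ago vs limit 180 → not met
3. liquor license absent → not met
4. signage compliance review 567 days ago vs limit 540 → not met
5. keg registration log absent → not met
6. condition 'sells kegs' holds; inventory reconciliation 174 days ago vs limit 270 → met
7. age-verification signage absent → not met
8. hours-of-sale posting absent → not met
Not met: 1, 2, 3, 4, 5, 7, 8

1, 2, 3, 4, 5, 7, 8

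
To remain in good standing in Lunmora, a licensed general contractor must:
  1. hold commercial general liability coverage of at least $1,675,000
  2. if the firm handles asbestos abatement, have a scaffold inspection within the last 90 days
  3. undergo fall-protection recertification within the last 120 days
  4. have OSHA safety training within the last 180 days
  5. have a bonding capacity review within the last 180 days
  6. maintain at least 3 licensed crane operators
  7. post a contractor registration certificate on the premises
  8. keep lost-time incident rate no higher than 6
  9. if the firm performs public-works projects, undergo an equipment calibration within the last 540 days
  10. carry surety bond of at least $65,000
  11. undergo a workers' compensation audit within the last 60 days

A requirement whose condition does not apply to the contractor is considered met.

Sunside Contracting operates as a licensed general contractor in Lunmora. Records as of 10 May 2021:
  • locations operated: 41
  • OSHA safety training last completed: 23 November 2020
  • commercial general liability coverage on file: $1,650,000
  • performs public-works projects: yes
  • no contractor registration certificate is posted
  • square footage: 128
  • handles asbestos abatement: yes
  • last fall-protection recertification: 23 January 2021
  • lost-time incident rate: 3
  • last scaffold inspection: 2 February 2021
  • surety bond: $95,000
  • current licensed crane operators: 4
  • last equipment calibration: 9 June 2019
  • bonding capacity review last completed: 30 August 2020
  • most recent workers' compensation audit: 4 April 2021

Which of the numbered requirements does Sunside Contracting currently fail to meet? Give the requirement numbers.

1, 2, 5, 7, 9

1. commercial general liability coverage $1,650,000 < $1,675,000 → not met
2. condition 'handles asbestos abatement' holds; scaffold inspection 97 days ago vs limit 90 → not met
3. fall-protection recertification 107 days ago vs limit 120 → met
4. OSHA safety training 168 days ago vs limit 180 → met
5. bonding capacity review 253 days ago vs limit 180 → not met
6. licensed crane operators 4 ≥ 3 → met
7. contractor registration certificate absent → not met
8. lost-time incident rate 3 ≤ 6 → met
9. condition 'performs public-works projects' holds; equipment calibration 701 days ago vs limit 540 → not met
10. surety bond $95,000 ≥ $65,000 → met
11. workers' compensation audit 36 days ago vs limit 60 → met
Not met: 1, 2, 5, 7, 9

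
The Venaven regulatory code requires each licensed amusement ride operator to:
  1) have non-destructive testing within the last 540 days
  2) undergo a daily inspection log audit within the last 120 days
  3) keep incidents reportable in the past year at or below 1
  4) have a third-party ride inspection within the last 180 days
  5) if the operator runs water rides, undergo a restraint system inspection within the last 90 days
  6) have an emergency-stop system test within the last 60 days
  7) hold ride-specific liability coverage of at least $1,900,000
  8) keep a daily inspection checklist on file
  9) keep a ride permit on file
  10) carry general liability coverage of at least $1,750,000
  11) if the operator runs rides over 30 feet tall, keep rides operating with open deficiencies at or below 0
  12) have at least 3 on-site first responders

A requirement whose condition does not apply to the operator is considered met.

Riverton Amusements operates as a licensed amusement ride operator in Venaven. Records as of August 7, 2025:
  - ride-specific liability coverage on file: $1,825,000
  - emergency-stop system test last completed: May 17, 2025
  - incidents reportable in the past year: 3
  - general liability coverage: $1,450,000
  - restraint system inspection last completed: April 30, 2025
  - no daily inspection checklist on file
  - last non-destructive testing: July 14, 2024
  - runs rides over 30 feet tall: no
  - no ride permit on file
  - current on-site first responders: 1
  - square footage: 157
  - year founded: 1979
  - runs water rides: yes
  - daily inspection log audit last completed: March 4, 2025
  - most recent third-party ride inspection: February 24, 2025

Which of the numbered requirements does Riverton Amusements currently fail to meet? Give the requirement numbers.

2, 3, 5, 6, 7, 8, 9, 10, 12

1. non-destructive testing 389 days ago vs limit 540 → met
2. daily inspection log audit 156 days ago vs limit 120 → not met
3. incidents reportable in the past year 3 > 1 → not met
4. third-party ride inspection 164 days ago vs limit 180 → met
5. condition 'runs water rides' holds; restraint system inspection 99 days ago vs limit 90 → not met
6. emergency-stop system test 82 days ago vs limit 60 → not met
7. ride-specific liability coverage $1,825,000 < $1,900,000 → not met
8. daily inspection checklist absent → not met
9. ride permit absent → not met
10. general liability coverage $1,450,000 < $1,750,000 → not met
11. condition 'runs rides over 30 feet tall' does not hold → requirement n/a → met
12. on-site first responders 1 < 3 → not met
Not met: 2, 3, 5, 6, 7, 8, 9, 10, 12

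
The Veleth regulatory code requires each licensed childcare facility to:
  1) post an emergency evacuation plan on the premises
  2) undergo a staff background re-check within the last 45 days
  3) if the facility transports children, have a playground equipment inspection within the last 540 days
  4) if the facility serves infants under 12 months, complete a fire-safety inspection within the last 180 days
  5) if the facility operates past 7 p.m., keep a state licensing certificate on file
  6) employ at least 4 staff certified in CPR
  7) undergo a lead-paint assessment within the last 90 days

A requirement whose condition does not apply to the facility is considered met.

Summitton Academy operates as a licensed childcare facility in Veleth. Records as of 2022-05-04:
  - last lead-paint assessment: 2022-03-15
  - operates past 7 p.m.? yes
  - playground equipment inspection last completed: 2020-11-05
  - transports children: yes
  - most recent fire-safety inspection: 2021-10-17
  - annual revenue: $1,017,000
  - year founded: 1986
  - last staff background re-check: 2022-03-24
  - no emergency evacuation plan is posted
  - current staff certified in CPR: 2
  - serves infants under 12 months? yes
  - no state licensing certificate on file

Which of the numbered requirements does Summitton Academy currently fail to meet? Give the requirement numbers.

1. emergency evacuation plan absent → not met
2. staff background re-check 41 days ago vs limit 45 → met
3. condition 'transports children' holds; playground equipment inspection 545 days ago vs limit 540 → not met
4. condition 'serves infants under 12 months' holds; fire-safety inspection 199 days ago vs limit 180 → not met
5. condition 'operates past 7 p.m.' holds; state licensing certificate absent → not met
6. staff certified in CPR 2 < 4 → not met
7. lead-paint assessment 50 days ago vs limit 90 → met
Not met: 1, 3, 4, 5, 6

1, 3, 4, 5, 6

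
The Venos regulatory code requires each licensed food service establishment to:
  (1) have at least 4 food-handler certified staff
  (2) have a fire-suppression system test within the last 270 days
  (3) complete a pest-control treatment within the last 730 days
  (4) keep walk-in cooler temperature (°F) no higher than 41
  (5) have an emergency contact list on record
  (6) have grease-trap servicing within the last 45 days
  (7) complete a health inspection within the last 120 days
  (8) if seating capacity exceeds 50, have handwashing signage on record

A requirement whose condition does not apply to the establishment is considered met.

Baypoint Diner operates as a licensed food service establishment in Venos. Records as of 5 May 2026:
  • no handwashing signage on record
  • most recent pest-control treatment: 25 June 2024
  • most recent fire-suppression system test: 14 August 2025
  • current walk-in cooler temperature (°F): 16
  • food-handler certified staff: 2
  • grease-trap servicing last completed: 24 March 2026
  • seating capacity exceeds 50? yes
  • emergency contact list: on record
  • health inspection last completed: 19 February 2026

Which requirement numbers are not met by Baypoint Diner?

1. food-handler certified staff 2 < 4 → not met
2. fire-suppression system test 264 days ago vs limit 270 → met
3. pest-control treatment 679 days ago vs limit 730 → met
4. walk-in cooler temperature (°F) 16 ≤ 41 → met
5. emergency contact list present → met
6. grease-trap servicing 42 days ago vs limit 45 → met
7. health inspection 75 days ago vs limit 120 → met
8. condition 'seating capacity exceeds 50' holds; handwashing signage absent → not met
Not met: 1, 8

1, 8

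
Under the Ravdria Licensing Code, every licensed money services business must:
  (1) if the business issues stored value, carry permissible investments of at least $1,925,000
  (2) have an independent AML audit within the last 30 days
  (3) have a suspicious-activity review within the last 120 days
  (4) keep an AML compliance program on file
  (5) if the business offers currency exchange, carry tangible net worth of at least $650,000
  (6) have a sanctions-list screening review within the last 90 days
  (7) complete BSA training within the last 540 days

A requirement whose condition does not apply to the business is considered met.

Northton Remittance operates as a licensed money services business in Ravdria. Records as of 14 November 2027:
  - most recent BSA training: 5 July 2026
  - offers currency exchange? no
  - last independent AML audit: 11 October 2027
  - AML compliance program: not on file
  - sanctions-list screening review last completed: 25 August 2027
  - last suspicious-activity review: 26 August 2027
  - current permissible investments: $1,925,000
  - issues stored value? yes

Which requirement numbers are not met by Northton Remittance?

2, 4

1. condition 'issues stored value' holds; permissible investments $1,925,000 ≥ $1,925,000 → met
2. independent AML audit 34 days ago vs limit 30 → not met
3. suspicious-activity review 80 days ago vs limit 120 → met
4. AML compliance program absent → not met
5. condition 'offers currency exchange' does not hold → requirement n/a → met
6. sanctions-list screening review 81 days ago vs limit 90 → met
7. BSA training 497 days ago vs limit 540 → met
Not met: 2, 4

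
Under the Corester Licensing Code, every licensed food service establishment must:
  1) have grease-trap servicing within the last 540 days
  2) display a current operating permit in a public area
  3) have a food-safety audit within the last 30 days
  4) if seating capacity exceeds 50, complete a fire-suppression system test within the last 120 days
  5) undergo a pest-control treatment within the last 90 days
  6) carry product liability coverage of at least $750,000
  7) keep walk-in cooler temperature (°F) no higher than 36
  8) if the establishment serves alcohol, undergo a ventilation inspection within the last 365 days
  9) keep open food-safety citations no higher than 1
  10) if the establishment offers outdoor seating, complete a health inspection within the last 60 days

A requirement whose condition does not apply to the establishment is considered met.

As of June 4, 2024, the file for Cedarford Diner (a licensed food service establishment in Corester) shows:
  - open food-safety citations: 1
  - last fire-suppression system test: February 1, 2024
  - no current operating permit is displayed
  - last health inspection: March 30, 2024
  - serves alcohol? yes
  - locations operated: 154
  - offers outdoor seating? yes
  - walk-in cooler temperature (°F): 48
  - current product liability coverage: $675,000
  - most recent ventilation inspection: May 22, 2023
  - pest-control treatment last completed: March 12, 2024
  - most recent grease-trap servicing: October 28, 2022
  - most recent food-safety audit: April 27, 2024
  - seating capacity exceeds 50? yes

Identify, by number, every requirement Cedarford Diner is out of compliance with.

1. grease-trap servicing 585 days ago vs limit 540 → not met
2. current operating permit absent → not met
3. food-safety audit 38 days ago vs limit 30 → not met
4. condition 'seating capacity exceeds 50' holds; fire-suppression system test 124 days ago vs limit 120 → not met
5. pest-control treatment 84 days ago vs limit 90 → met
6. product liability coverage $675,000 < $750,000 → not met
7. walk-in cooler temperature (°F) 48 > 36 → not met
8. condition 'serves alcohol' holds; ventilation inspection 379 days ago vs limit 365 → not met
9. open food-safety citations 1 ≤ 1 → met
10. condition 'offers outdoor seating' holds; health inspection 66 days ago vs limit 60 → not met
Not met: 1, 2, 3, 4, 6, 7, 8, 10

1, 2, 3, 4, 6, 7, 8, 10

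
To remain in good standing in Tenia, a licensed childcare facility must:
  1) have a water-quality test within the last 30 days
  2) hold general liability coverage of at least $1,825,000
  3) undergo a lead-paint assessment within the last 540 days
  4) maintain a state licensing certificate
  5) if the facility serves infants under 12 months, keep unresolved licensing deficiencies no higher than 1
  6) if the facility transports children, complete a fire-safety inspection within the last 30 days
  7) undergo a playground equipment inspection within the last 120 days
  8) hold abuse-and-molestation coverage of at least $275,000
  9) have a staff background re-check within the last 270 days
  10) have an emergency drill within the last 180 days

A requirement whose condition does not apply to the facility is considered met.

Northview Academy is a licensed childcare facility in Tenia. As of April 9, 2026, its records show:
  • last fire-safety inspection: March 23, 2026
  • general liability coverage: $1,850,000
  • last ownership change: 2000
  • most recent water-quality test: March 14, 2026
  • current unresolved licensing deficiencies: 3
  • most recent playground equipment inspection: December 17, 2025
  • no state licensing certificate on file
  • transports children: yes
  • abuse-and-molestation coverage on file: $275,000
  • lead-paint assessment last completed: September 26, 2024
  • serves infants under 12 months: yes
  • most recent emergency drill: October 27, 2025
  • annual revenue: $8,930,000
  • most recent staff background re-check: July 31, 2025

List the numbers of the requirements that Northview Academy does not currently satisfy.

1. water-quality test 26 days ago vs limit 30 → met
2. general liability coverage $1,850,000 ≥ $1,825,000 → met
3. lead-paint assessment 560 days ago vs limit 540 → not met
4. state licensing certificate absent → not met
5. condition 'serves infants under 12 months' holds; unresolved licensing deficiencies 3 > 1 → not met
6. condition 'transports children' holds; fire-safety inspection 17 days ago vs limit 30 → met
7. playground equipment inspection 113 days ago vs limit 120 → met
8. abuse-and-molestation coverage $275,000 ≥ $275,000 → met
9. staff background re-check 252 days ago vs limit 270 → met
10. emergency drill 164 days ago vs limit 180 → met
Not met: 3, 4, 5

3, 4, 5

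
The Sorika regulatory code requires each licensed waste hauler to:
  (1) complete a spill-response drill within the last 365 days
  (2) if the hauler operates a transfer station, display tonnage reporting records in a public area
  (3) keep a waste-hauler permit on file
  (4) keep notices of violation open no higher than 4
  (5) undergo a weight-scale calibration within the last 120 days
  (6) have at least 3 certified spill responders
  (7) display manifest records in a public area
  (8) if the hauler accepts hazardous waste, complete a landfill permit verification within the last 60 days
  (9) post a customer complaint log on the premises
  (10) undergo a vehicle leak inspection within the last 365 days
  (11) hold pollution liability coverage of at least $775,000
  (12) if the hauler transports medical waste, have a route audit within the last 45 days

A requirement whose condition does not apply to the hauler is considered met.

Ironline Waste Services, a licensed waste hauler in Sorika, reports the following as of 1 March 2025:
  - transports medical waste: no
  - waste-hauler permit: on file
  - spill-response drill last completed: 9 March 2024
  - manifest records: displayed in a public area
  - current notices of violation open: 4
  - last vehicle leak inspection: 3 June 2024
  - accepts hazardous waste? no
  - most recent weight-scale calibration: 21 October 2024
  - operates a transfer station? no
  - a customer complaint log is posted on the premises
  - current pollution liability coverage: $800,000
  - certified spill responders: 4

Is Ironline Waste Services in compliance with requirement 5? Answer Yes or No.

5. weight-scale calibration 131 days ago vs limit 120 → not met

No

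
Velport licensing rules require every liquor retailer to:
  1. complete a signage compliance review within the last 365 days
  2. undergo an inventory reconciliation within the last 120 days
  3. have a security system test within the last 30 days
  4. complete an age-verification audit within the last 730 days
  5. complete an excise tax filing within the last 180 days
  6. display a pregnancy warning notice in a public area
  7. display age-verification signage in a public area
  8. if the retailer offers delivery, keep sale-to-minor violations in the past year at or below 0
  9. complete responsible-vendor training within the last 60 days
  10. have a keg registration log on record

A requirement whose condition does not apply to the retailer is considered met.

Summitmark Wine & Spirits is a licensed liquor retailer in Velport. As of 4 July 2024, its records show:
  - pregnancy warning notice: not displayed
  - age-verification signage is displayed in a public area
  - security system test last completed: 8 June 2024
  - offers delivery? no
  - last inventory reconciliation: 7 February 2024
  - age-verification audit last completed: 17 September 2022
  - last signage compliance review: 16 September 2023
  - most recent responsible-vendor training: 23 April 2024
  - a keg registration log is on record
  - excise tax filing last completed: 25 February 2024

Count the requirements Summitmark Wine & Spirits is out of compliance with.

1. signage compliance review 292 days ago vs limit 365 → met
2. inventory reconciliation 148 days ago vs limit 120 → not met
3. security system test 26 days ago vs limit 30 → met
4. age-verification audit 656 days ago vs limit 730 → met
5. excise tax filing 130 days ago vs limit 180 → met
6. pregnancy warning notice absent → not met
7. age-verification signage present → met
8. condition 'offers delivery' does not hold → requirement n/a → met
9. responsible-vendor training 72 days ago vs limit 60 → not met
10. keg registration log present → met
Not met: 3 of 10

3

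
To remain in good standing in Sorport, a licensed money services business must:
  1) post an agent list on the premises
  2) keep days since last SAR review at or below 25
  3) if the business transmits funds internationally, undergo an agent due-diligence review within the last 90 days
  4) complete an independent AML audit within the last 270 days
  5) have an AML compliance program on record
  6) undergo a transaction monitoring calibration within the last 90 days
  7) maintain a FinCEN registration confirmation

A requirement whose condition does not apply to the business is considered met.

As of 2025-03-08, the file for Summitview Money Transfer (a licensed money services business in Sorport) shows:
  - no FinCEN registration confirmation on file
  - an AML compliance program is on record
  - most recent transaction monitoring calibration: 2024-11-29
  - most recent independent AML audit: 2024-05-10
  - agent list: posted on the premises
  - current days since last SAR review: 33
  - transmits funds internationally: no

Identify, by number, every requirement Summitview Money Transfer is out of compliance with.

1. agent list present → met
2. days since last SAR review 33 > 25 → not met
3. condition 'transmits funds internationally' does not hold → requirement n/a → met
4. independent AML audit 302 days ago vs limit 270 → not met
5. AML compliance program present → met
6. transaction monitoring calibration 99 days ago vs limit 90 → not met
7. FinCEN registration confirmation absent → not met
Not met: 2, 4, 6, 7

2, 4, 6, 7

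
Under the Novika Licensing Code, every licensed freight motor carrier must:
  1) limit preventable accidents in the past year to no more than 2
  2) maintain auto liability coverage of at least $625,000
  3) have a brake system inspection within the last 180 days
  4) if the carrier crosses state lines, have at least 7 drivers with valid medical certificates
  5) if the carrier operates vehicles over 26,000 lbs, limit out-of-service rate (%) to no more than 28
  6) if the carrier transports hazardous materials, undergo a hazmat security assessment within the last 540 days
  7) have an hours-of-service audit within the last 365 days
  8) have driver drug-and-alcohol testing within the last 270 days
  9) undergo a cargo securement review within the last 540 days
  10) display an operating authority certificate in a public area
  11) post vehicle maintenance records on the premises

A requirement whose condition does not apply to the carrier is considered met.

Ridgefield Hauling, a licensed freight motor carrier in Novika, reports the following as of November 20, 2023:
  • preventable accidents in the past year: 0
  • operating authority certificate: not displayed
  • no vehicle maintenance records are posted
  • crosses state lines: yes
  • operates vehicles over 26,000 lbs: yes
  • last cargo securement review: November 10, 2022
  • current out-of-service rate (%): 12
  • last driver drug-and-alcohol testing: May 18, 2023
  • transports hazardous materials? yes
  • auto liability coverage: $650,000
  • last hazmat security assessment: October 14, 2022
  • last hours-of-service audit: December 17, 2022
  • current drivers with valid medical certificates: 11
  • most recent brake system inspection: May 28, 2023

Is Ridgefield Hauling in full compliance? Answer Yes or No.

No

1. preventable accidents in the past year 0 ≤ 2 → met
2. auto liability coverage $650,000 ≥ $625,000 → met
3. brake system inspection 176 days ago vs limit 180 → met
4. condition 'crosses state lines' holds; drivers with valid medical certificates 11 ≥ 7 → met
5. condition 'operates vehicles over 26,000 lbs' holds; out-of-service rate (%) 12 ≤ 28 → met
6. condition 'transports hazardous materials' holds; hazmat security assessment 402 days ago vs limit 540 → met
7. hours-of-service audit 338 days ago vs limit 365 → met
8. driver drug-and-alcohol testing 186 days ago vs limit 270 → met
9. cargo securement review 375 days ago vs limit 540 → met
10. operating authority certificate absent → not met
11. vehicle maintenance records absent → not met
Not met: 10, 11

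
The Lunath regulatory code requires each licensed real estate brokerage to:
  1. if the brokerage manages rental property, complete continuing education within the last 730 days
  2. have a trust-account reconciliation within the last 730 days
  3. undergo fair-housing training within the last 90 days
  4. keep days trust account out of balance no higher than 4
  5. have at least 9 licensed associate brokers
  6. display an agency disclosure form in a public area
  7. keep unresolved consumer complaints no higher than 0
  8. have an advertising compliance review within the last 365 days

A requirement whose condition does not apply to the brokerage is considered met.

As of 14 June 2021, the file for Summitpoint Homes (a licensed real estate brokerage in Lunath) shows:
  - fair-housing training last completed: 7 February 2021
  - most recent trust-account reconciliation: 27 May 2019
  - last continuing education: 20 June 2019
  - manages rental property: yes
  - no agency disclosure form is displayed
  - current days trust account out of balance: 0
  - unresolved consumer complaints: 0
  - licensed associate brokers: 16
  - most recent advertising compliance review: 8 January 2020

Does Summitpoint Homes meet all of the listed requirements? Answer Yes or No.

No

1. condition 'manages rental property' holds; continuing education 725 days ago vs limit 730 → met
2. trust-account reconciliation 749 days ago vs limit 730 → not met
3. fair-housing training 127 days ago vs limit 90 → not met
4. days trust account out of balance 0 ≤ 4 → met
5. licensed associate brokers 16 ≥ 9 → met
6. agency disclosure form absent → not met
7. unresolved consumer complaints 0 ≤ 0 → met
8. advertising compliance review 523 days ago vs limit 365 → not met
Not met: 2, 3, 6, 8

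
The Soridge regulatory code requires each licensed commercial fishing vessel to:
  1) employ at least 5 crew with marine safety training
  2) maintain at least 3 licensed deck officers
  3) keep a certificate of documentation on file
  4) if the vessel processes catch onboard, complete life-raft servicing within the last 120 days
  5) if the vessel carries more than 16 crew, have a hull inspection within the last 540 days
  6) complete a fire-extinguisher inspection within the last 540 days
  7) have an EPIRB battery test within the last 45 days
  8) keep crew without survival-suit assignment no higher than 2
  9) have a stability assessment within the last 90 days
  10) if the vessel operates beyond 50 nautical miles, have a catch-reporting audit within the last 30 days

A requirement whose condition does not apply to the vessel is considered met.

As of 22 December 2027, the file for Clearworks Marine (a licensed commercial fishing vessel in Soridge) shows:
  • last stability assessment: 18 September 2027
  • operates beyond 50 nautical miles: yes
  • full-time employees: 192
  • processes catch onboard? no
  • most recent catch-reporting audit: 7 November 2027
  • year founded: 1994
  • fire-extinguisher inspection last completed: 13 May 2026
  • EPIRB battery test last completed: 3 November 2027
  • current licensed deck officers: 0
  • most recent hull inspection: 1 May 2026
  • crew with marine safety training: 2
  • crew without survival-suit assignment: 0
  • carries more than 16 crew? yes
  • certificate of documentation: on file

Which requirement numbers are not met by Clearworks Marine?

1. crew with marine safety training 2 < 5 → not met
2. licensed deck officers 0 < 3 → not met
3. certificate of documentation present → met
4. condition 'processes catch onboard' does not hold → requirement n/a → met
5. condition 'carries more than 16 crew' holds; hull inspection 600 days ago vs limit 540 → not met
6. fire-extinguisher inspection 588 days ago vs limit 540 → not met
7. EPIRB battery test 49 days ago vs limit 45 → not met
8. crew without survival-suit assignment 0 ≤ 2 → met
9. stability assessment 95 days ago vs limit 90 → not met
10. condition 'operates beyond 50 nautical miles' holds; catch-reporting audit 45 days ago vs limit 30 → not met
Not met: 1, 2, 5, 6, 7, 9, 10

1, 2, 5, 6, 7, 9, 10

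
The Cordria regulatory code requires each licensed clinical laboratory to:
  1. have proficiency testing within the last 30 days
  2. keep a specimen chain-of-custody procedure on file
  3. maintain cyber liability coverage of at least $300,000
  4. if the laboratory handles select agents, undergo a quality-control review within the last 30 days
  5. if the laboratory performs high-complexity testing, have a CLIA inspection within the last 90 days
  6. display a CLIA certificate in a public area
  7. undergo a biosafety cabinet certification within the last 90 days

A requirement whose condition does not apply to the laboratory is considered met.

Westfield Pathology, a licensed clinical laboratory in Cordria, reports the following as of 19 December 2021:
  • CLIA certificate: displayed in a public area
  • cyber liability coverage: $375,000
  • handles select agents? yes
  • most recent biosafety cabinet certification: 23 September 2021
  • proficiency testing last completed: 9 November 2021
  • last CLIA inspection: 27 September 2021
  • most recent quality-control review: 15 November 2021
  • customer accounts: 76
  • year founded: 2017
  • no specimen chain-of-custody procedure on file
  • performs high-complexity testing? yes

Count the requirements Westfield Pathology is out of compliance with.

1. proficiency testing 40 days ago vs limit 30 → not met
2. specimen chain-of-custody procedure absent → not met
3. cyber liability coverage $375,000 ≥ $300,000 → met
4. condition 'handles select agents' holds; quality-control review 34 days ago vs limit 30 → not met
5. condition 'performs high-complexity testing' holds; CLIA inspection 83 days ago vs limit 90 → met
6. CLIA certificate present → met
7. biosafety cabinet certification 87 days ago vs limit 90 → met
Not met: 3 of 7

3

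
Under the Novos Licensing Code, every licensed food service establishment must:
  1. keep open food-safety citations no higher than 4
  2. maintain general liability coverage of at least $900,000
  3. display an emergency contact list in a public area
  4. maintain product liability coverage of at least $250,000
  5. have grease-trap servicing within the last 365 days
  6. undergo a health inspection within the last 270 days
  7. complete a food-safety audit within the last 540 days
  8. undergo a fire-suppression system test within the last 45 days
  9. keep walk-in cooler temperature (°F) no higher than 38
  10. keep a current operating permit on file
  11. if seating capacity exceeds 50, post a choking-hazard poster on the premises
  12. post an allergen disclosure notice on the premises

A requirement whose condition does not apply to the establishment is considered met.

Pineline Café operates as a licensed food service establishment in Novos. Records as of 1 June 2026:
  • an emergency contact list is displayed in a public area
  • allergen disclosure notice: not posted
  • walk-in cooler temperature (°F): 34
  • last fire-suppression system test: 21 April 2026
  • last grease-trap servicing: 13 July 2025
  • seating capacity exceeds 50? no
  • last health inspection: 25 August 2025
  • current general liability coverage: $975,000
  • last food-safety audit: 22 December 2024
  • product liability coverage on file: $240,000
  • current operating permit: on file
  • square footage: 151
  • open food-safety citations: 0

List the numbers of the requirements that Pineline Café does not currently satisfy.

1. open food-safety citations 0 ≤ 4 → met
2. general liability coverage $975,000 ≥ $900,000 → met
3. emergency contact list present → met
4. product liability coverage $240,000 < $250,000 → not met
5. grease-trap servicing 323 days ago vs limit 365 → met
6. health inspection 280 days ago vs limit 270 → not met
7. food-safety audit 526 days ago vs limit 540 → met
8. fire-suppression system test 41 days ago vs limit 45 → met
9. walk-in cooler temperature (°F) 34 ≤ 38 → met
10. current operating permit present → met
11. condition 'seating capacity exceeds 50' does not hold → requirement n/a → met
12. allergen disclosure notice absent → not met
Not met: 4, 6, 12

4, 6, 12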